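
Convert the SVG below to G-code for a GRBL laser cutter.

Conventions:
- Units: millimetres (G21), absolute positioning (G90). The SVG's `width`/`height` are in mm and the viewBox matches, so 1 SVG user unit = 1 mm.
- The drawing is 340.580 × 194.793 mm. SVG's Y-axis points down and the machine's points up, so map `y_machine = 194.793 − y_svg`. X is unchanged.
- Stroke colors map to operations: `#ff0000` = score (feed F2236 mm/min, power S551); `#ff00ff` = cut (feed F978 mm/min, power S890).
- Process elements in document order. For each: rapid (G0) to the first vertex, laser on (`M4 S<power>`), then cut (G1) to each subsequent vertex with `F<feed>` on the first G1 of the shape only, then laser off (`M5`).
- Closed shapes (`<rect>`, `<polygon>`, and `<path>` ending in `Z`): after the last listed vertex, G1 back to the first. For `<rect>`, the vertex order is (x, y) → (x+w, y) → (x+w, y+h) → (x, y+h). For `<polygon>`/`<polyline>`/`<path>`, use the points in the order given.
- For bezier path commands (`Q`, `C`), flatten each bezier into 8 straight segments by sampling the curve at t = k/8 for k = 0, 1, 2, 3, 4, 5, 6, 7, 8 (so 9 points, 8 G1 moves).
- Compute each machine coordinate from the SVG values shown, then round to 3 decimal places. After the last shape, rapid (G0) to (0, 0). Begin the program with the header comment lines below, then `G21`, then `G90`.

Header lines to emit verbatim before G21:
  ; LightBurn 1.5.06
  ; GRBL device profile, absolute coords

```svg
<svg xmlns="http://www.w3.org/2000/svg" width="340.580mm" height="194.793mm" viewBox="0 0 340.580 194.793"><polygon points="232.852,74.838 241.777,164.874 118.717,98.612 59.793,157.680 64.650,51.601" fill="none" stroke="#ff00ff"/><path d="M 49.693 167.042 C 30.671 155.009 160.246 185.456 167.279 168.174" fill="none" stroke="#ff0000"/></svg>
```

; LightBurn 1.5.06
; GRBL device profile, absolute coords
G21
G90
G0 X232.852 Y119.955
M4 S890
G1 X241.777 Y29.919 F978
G1 X118.717 Y96.181
G1 X59.793 Y37.113
G1 X64.650 Y143.192
G1 X232.852 Y119.955
M5
G0 X49.693 Y27.751
M4 S551
G1 X48.996 Y30.448 F2236
G1 X59.052 Y30.220
G1 X76.684 Y28.124
G1 X98.715 Y25.217
G1 X121.968 Y22.555
G1 X143.264 Y21.197
G1 X159.427 Y22.199
G1 X167.279 Y26.619
M5
G0 X0.000 Y0.000

1 u = 1 mm; y_m = 194.793 − y.

[1] `<polygon>` closed polygon, #ff00ff→cut S890 F978: (232.852,119.955) → (241.777,29.919) → (118.717,96.181) → (59.793,37.113) → (64.650,143.192) → (232.852,119.955) (closed)

[2] `<path>` cubic bezier, #ff0000→score S551 F2236: (49.693,27.751) → (48.996,30.448) → (59.052,30.220) → (76.684,28.124) → (98.715,25.217) → (121.968,22.555) → (143.264,21.197) → (159.427,22.199) → (167.279,26.619)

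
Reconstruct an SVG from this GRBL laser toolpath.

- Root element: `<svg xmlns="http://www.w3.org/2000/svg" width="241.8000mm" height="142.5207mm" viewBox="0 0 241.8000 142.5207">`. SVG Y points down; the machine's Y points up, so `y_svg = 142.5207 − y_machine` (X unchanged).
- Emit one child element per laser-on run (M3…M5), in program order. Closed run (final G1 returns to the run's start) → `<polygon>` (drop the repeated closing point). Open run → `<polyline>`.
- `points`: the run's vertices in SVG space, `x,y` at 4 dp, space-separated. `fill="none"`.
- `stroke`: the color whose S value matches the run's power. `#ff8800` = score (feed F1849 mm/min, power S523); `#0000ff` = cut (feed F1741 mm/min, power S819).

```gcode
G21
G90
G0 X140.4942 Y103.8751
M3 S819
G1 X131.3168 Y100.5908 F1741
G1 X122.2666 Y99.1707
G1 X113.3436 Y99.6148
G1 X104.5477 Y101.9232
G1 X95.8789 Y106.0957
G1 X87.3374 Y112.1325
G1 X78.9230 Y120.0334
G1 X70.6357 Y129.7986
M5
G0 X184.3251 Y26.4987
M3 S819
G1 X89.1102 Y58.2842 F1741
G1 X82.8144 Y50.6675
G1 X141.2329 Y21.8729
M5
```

<svg xmlns="http://www.w3.org/2000/svg" width="241.8000mm" height="142.5207mm" viewBox="0 0 241.8000 142.5207">
  <polyline points="140.4942,38.6456 131.3168,41.9299 122.2666,43.3500 113.3436,42.9059 104.5477,40.5975 95.8789,36.4250 87.3374,30.3882 78.9230,22.4873 70.6357,12.7221" fill="none" stroke="#0000ff"/>
  <polyline points="184.3251,116.0220 89.1102,84.2365 82.8144,91.8532 141.2329,120.6478" fill="none" stroke="#0000ff"/>
</svg>

y_svg = 142.5207 − y_m. Every run uses S819, so all elements get stroke `#0000ff` (cut).

[1] open run; points: 140.4942,38.6456 131.3168,41.9299 122.2666,43.3500 113.3436,42.9059 104.5477,40.5975 95.8789,36.4250 87.3374,30.3882 78.9230,22.4873 70.6357,12.7221

[2] open run; points: 184.3251,116.0220 89.1102,84.2365 82.8144,91.8532 141.2329,120.6478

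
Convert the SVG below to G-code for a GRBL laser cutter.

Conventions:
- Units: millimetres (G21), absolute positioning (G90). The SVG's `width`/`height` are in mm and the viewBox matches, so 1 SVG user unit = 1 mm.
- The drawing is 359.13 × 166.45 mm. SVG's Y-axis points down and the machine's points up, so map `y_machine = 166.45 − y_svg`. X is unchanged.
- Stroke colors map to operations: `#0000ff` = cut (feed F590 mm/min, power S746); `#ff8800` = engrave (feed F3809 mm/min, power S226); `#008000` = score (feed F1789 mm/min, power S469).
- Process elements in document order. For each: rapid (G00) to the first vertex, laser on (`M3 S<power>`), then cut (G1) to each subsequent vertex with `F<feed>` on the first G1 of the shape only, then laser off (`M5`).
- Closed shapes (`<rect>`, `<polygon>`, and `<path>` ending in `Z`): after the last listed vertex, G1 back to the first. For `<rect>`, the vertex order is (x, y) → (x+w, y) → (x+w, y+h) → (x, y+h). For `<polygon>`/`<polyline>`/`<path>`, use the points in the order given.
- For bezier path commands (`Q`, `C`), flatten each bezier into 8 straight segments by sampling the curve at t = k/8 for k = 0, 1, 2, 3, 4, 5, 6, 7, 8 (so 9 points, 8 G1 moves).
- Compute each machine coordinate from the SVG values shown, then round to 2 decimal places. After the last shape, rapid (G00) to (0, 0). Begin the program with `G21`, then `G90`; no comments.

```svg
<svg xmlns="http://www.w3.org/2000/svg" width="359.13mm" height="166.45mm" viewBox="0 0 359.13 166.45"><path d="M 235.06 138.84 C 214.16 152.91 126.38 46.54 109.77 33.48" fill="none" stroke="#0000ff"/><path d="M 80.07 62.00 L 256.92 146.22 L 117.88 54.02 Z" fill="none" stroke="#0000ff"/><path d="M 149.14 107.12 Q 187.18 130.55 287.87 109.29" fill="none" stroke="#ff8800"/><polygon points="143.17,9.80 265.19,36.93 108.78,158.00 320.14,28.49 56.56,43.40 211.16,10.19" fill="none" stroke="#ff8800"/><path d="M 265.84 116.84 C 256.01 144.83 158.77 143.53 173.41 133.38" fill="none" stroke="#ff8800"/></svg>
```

G21
G90
G00 X235.06 Y27.61
M3 S746
G1 X224.36 Y27.56 F590
G1 X209.00 Y36.30
G1 X190.61 Y51.32
G1 X170.81 Y70.12
G1 X151.20 Y90.18
G1 X133.41 Y109.02
G1 X119.07 Y124.12
G1 X109.77 Y132.97
M5
G00 X80.07 Y104.45
M3 S746
G1 X256.92 Y20.23 F590
G1 X117.88 Y112.43
G1 X80.07 Y104.45
M5
G00 X149.14 Y59.33
M3 S226
G1 X159.63 Y54.17 F3809
G1 X172.08 Y50.41
G1 X186.48 Y48.04
G1 X202.84 Y47.07
G1 X221.16 Y47.50
G1 X241.44 Y49.32
G1 X263.68 Y52.54
G1 X287.87 Y57.16
M5
G00 X143.17 Y156.65
M3 S226
G1 X265.19 Y129.52 F3809
G1 X108.78 Y8.45
G1 X320.14 Y137.96
G1 X56.56 Y123.05
G1 X211.16 Y156.26
G1 X143.17 Y156.65
M5
G00 X265.84 Y49.61
M3 S226
G1 X258.45 Y40.45 F3809
G1 X245.19 Y33.79
G1 X228.41 Y29.40
G1 X210.45 Y27.04
G1 X193.63 Y26.46
G1 X180.29 Y27.44
G1 X172.78 Y29.72
G1 X173.41 Y33.07
M5
G00 X0.00 Y0.00

1 u = 1 mm; y_m = 166.45 − y.

[1] `<path>` cubic bezier, #0000ff→cut S746 F590: (235.06,27.61) → (224.36,27.56) → (209.00,36.30) → (190.61,51.32) → (170.81,70.12) → (151.20,90.18) → (133.41,109.02) → (119.07,124.12) → (109.77,132.97)

[2] `<path>` closed polygon, #0000ff→cut S746 F590: (80.07,104.45) → (256.92,20.23) → (117.88,112.43) → (80.07,104.45) (closed)

[3] `<path>` quadratic bezier, #ff8800→engrave S226 F3809: (149.14,59.33) → (159.63,54.17) → (172.08,50.41) → (186.48,48.04) → (202.84,47.07) → (221.16,47.50) → (241.44,49.32) → (263.68,52.54) → (287.87,57.16)

[4] `<polygon>` closed polygon, #ff8800→engrave S226 F3809: (143.17,156.65) → (265.19,129.52) → (108.78,8.45) → (320.14,137.96) → (56.56,123.05) → (211.16,156.26) → (143.17,156.65) (closed)

[5] `<path>` cubic bezier, #ff8800→engrave S226 F3809: (265.84,49.61) → (258.45,40.45) → (245.19,33.79) → (228.41,29.40) → (210.45,27.04) → (193.63,26.46) → (180.29,27.44) → (172.78,29.72) → (173.41,33.07)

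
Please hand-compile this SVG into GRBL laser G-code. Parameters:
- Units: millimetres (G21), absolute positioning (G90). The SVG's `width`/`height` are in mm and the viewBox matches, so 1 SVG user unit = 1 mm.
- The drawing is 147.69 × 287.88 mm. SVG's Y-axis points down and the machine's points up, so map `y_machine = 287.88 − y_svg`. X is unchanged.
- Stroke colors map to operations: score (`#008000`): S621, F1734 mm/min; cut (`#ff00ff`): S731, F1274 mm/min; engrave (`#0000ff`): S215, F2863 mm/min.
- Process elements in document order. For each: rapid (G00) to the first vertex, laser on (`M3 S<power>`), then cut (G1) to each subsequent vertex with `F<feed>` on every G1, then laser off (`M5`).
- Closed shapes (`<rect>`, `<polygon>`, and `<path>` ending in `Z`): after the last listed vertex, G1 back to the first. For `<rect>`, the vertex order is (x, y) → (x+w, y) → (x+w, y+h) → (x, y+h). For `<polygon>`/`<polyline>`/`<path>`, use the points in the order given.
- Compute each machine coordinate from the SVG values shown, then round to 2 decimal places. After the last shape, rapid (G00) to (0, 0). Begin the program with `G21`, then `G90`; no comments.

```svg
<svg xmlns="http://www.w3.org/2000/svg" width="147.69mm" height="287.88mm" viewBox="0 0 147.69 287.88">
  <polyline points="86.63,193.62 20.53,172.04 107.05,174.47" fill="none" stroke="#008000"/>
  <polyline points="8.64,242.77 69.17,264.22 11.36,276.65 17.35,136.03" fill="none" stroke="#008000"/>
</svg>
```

1 u = 1 mm; y_m = 287.88 − y.

[1] `<polyline>` open polyline, #008000→score S621 F1734: (86.63,94.26) → (20.53,115.84) → (107.05,113.41)

[2] `<polyline>` open polyline, #008000→score S621 F1734: (8.64,45.11) → (69.17,23.66) → (11.36,11.23) → (17.35,151.85)

G21
G90
G00 X86.63 Y94.26
M3 S621
G1 X20.53 Y115.84 F1734
G1 X107.05 Y113.41 F1734
M5
G00 X8.64 Y45.11
M3 S621
G1 X69.17 Y23.66 F1734
G1 X11.36 Y11.23 F1734
G1 X17.35 Y151.85 F1734
M5
G00 X0.00 Y0.00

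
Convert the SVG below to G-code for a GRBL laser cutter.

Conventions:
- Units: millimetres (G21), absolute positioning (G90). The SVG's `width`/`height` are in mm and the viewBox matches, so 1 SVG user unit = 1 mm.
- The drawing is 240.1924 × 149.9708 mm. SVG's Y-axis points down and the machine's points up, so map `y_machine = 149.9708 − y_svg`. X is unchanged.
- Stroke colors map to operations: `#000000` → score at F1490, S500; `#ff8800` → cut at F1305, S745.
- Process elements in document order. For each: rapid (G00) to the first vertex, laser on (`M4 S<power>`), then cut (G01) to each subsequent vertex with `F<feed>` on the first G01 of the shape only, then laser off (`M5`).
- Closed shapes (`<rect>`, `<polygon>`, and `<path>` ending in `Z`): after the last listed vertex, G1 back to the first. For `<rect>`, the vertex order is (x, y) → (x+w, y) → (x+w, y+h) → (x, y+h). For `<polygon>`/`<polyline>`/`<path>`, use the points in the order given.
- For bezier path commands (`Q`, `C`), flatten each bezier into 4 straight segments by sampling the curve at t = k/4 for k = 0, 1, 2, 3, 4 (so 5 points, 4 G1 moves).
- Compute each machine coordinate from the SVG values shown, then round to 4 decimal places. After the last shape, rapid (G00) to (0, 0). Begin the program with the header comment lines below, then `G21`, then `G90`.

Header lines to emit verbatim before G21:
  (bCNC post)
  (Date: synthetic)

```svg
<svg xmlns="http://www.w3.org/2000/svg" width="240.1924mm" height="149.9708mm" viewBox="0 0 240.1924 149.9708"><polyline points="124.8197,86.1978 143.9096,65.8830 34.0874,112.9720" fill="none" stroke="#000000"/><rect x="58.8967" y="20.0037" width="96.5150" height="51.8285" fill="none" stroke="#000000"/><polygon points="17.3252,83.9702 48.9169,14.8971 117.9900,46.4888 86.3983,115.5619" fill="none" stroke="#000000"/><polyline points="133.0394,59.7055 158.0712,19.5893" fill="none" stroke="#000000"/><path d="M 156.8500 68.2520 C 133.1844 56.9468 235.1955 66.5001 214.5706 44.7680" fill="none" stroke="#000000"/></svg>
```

Since the viewBox matches the mm dimensions, user units are millimetres directly. The only transform is the Y-flip y_m = 149.9708 − y_svg.

Shape 1 is a open polyline drawn with `<polyline>`. Its stroke #000000 means score at S500, F1490. After flipping Y the toolpath is (124.8197,63.7730) → (143.9096,84.0878) → (34.0874,36.9988).

Shape 2 is a rectangle drawn with `<rect>`. Its stroke #000000 means score at S500, F1490. After flipping Y the toolpath is (58.8967,129.9671) → (155.4117,129.9671) → (155.4117,78.1386) → (58.8967,78.1386) → (58.8967,129.9671), returning to the start.

Shape 3 is a regular polygon drawn with `<polygon>`. Its stroke #000000 means score at S500, F1490. After flipping Y the toolpath is (17.3252,66.0006) → (48.9169,135.0737) → (117.9900,103.4820) → (86.3983,34.4089) → (17.3252,66.0006), returning to the start.

Shape 4 is a line segment drawn with `<polyline>`. Its stroke #000000 means score at S500, F1490. After flipping Y the toolpath is (133.0394,90.2653) → (158.0712,130.3815).

Shape 5 is a cubic bezier drawn with `<path>`. Its stroke #000000 means score at S500, F1490. After flipping Y the toolpath is (156.8500,81.7188) → (158.7853,87.1015) → (184.5700,89.5507) → (210.9249,93.9550) → (214.5706,105.2028).

(bCNC post)
(Date: synthetic)
G21
G90
G00 X124.8197 Y63.7730
M4 S500
G01 X143.9096 Y84.0878 F1490
G01 X34.0874 Y36.9988
M5
G00 X58.8967 Y129.9671
M4 S500
G01 X155.4117 Y129.9671 F1490
G01 X155.4117 Y78.1386
G01 X58.8967 Y78.1386
G01 X58.8967 Y129.9671
M5
G00 X17.3252 Y66.0006
M4 S500
G01 X48.9169 Y135.0737 F1490
G01 X117.9900 Y103.4820
G01 X86.3983 Y34.4089
G01 X17.3252 Y66.0006
M5
G00 X133.0394 Y90.2653
M4 S500
G01 X158.0712 Y130.3815 F1490
M5
G00 X156.8500 Y81.7188
M4 S500
G01 X158.7853 Y87.1015 F1490
G01 X184.5700 Y89.5507
G01 X210.9249 Y93.9550
G01 X214.5706 Y105.2028
M5
G00 X0.0000 Y0.0000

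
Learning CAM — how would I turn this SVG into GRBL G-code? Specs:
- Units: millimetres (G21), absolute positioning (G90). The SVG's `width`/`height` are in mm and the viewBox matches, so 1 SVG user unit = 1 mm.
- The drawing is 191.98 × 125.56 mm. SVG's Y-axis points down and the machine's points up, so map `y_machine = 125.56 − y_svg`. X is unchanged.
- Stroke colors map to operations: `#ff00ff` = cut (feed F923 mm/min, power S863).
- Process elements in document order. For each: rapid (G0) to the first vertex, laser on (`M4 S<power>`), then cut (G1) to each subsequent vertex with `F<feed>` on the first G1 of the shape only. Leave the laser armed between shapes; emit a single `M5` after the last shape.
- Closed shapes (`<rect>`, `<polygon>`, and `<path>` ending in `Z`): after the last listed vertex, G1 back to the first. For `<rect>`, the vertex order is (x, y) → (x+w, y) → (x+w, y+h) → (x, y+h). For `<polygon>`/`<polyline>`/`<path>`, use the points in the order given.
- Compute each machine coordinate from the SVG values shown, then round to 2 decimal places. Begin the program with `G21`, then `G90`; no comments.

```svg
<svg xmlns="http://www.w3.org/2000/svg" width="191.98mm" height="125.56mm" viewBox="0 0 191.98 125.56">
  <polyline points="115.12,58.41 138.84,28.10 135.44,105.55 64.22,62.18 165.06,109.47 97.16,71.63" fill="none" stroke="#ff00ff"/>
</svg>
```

G21
G90
G0 X115.12 Y67.15
M4 S863
G1 X138.84 Y97.46 F923
G1 X135.44 Y20.01
G1 X64.22 Y63.38
G1 X165.06 Y16.09
G1 X97.16 Y53.93
M5

1 u = 1 mm; y_m = 125.56 − y.

[1] `<polyline>` open polyline, #ff00ff→cut S863 F923: (115.12,67.15) → (138.84,97.46) → (135.44,20.01) → (64.22,63.38) → (165.06,16.09) → (97.16,53.93)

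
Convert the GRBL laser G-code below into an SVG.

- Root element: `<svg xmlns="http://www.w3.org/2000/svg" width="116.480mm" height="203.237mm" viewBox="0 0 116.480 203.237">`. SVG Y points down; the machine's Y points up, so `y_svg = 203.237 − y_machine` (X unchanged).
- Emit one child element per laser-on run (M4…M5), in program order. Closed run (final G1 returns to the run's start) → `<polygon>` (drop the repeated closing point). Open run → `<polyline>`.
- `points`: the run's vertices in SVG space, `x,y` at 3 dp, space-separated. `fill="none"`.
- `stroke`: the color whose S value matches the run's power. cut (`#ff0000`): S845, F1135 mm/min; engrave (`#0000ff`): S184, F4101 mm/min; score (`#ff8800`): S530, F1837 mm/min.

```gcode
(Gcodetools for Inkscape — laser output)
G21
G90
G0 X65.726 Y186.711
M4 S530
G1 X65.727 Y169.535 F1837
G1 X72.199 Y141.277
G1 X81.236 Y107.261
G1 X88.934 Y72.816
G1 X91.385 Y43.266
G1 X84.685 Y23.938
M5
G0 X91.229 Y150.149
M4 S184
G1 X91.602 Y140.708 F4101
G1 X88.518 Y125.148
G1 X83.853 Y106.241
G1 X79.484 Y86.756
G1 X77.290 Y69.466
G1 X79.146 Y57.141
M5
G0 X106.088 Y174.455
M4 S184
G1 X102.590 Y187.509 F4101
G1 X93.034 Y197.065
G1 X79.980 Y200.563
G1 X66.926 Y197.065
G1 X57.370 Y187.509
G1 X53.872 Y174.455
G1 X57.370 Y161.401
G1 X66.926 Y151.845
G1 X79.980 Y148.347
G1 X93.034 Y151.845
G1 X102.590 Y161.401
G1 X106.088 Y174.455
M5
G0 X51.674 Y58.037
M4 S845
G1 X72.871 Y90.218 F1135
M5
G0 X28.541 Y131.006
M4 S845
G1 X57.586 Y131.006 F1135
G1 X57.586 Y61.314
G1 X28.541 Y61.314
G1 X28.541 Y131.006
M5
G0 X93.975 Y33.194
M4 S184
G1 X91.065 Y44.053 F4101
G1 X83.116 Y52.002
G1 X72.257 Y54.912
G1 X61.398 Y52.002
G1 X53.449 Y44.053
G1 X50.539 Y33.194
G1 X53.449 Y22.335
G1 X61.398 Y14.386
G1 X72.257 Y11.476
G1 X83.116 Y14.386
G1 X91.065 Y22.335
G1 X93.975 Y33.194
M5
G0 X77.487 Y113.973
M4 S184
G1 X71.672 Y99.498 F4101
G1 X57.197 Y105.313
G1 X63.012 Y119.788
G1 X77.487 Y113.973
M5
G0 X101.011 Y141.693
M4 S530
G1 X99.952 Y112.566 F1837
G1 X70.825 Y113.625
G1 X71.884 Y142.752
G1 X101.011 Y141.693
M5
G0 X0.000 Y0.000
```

<svg xmlns="http://www.w3.org/2000/svg" width="116.480mm" height="203.237mm" viewBox="0 0 116.480 203.237">
  <polyline points="65.726,16.526 65.727,33.702 72.199,61.960 81.236,95.976 88.934,130.421 91.385,159.971 84.685,179.299" fill="none" stroke="#ff8800"/>
  <polyline points="91.229,53.088 91.602,62.529 88.518,78.089 83.853,96.996 79.484,116.481 77.290,133.771 79.146,146.096" fill="none" stroke="#0000ff"/>
  <polygon points="106.088,28.782 102.590,15.728 93.034,6.172 79.980,2.674 66.926,6.172 57.370,15.728 53.872,28.782 57.370,41.836 66.926,51.392 79.980,54.890 93.034,51.392 102.590,41.836" fill="none" stroke="#0000ff"/>
  <polyline points="51.674,145.200 72.871,113.019" fill="none" stroke="#ff0000"/>
  <polygon points="28.541,72.231 57.586,72.231 57.586,141.923 28.541,141.923" fill="none" stroke="#ff0000"/>
  <polygon points="93.975,170.043 91.065,159.184 83.116,151.235 72.257,148.325 61.398,151.235 53.449,159.184 50.539,170.043 53.449,180.902 61.398,188.851 72.257,191.761 83.116,188.851 91.065,180.902" fill="none" stroke="#0000ff"/>
  <polygon points="77.487,89.264 71.672,103.739 57.197,97.924 63.012,83.449" fill="none" stroke="#0000ff"/>
  <polygon points="101.011,61.544 99.952,90.671 70.825,89.612 71.884,60.485" fill="none" stroke="#ff8800"/>
</svg>

Machine Y-up, SVG Y-down with viewBox height 203.237, so y_svg = 203.237 − y_machine; X carries over.

Run 1: S530 ⇒ score layer `#ff8800`. The run is open, so emit a `<polyline>` with points (Y-flipped): 65.726,16.526 65.727,33.702 72.199,61.960 81.236,95.976 88.934,130.421 91.385,159.971 84.685,179.299.

Run 2: S184 ⇒ engrave layer `#0000ff`. The run is open, so emit a `<polyline>` with points (Y-flipped): 91.229,53.088 91.602,62.529 88.518,78.089 83.853,96.996 79.484,116.481 77.290,133.771 79.146,146.096.

Run 3: S184 ⇒ engrave layer `#0000ff`. The run returns to its start, so emit a `<polygon>` with points (Y-flipped): 106.088,28.782 102.590,15.728 93.034,6.172 79.980,2.674 66.926,6.172 57.370,15.728 53.872,28.782 57.370,41.836 66.926,51.392 79.980,54.890 93.034,51.392 102.590,41.836.

Run 4: the run's S845 means `#ff0000` (cut). The run is open, so emit a `<polyline>` with points (Y-flipped): 51.674,145.200 72.871,113.019.

Run 5: S845 ⇒ cut layer `#ff0000`. The run returns to its start, so emit a `<polygon>` with points (Y-flipped): 28.541,72.231 57.586,72.231 57.586,141.923 28.541,141.923.

Run 6: power S184 maps to stroke `#0000ff` (engrave). The run returns to its start, so emit a `<polygon>` with points (Y-flipped): 93.975,170.043 91.065,159.184 83.116,151.235 72.257,148.325 61.398,151.235 53.449,159.184 50.539,170.043 53.449,180.902 61.398,188.851 72.257,191.761 83.116,188.851 91.065,180.902.

Run 7: power S184 maps to stroke `#0000ff` (engrave). The run returns to its start, so emit a `<polygon>` with points (Y-flipped): 77.487,89.264 71.672,103.739 57.197,97.924 63.012,83.449.

Run 8: power S530 maps to stroke `#ff8800` (score). The run returns to its start, so emit a `<polygon>` with points (Y-flipped): 101.011,61.544 99.952,90.671 70.825,89.612 71.884,60.485.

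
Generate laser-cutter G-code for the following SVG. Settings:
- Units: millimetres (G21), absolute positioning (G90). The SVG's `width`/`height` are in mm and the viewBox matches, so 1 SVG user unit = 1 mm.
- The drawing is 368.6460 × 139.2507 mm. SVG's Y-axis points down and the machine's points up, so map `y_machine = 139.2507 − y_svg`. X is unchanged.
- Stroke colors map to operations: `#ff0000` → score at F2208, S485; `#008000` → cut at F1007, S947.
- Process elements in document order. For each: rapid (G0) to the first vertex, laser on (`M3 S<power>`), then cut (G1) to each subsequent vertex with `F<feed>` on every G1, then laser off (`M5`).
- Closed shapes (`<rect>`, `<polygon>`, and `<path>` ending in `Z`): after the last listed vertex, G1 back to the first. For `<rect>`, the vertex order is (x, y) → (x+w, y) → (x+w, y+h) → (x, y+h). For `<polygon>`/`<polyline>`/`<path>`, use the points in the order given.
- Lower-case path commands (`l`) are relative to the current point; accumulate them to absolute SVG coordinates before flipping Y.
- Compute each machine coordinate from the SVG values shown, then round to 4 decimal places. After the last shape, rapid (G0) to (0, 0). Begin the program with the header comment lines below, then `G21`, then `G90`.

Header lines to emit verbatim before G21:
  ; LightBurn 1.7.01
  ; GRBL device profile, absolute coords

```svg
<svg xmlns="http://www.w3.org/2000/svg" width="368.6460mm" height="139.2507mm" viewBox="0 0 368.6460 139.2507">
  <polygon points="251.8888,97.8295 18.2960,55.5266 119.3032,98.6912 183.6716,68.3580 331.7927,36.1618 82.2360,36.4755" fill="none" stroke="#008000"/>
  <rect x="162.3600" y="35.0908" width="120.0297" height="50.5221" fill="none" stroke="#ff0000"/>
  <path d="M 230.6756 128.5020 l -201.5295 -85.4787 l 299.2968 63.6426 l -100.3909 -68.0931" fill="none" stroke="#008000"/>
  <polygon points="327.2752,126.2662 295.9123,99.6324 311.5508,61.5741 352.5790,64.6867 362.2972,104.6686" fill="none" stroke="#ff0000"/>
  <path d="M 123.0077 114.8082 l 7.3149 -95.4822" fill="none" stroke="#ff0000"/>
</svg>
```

Since the viewBox matches the mm dimensions, user units are millimetres directly. The only transform is the Y-flip y_m = 139.2507 − y_svg.

Shape 1 is a closed polygon drawn with `<polygon>`. Its stroke #008000 means cut at S947, F1007. After flipping Y the toolpath is (251.8888,41.4212) → (18.2960,83.7241) → (119.3032,40.5595) → (183.6716,70.8927) → (331.7927,103.0889) → (82.2360,102.7752) → (251.8888,41.4212), returning to the start.

Shape 2 is a rectangle drawn with `<rect>`. Its stroke #ff0000 means score at S485, F2208. After flipping Y the toolpath is (162.3600,104.1599) → (282.3897,104.1599) → (282.3897,53.6378) → (162.3600,53.6378) → (162.3600,104.1599), returning to the start.

Shape 3 is a open polyline drawn with `<path>`. Its stroke #008000 means cut at S947, F1007. After flipping Y the toolpath is (230.6756,10.7487) → (29.1461,96.2274) → (328.4429,32.5848) → (228.0520,100.6779).

Shape 4 is a regular polygon drawn with `<polygon>`. Its stroke #ff0000 means score at S485, F2208. After flipping Y the toolpath is (327.2752,12.9845) → (295.9123,39.6183) → (311.5508,77.6766) → (352.5790,74.5640) → (362.2972,34.5821) → (327.2752,12.9845), returning to the start.

Shape 5 is a line segment drawn with `<path>`. Its stroke #ff0000 means score at S485, F2208. After flipping Y the toolpath is (123.0077,24.4425) → (130.3226,119.9247).

; LightBurn 1.7.01
; GRBL device profile, absolute coords
G21
G90
G0 X251.8888 Y41.4212
M3 S947
G1 X18.2960 Y83.7241 F1007
G1 X119.3032 Y40.5595 F1007
G1 X183.6716 Y70.8927 F1007
G1 X331.7927 Y103.0889 F1007
G1 X82.2360 Y102.7752 F1007
G1 X251.8888 Y41.4212 F1007
M5
G0 X162.3600 Y104.1599
M3 S485
G1 X282.3897 Y104.1599 F2208
G1 X282.3897 Y53.6378 F2208
G1 X162.3600 Y53.6378 F2208
G1 X162.3600 Y104.1599 F2208
M5
G0 X230.6756 Y10.7487
M3 S947
G1 X29.1461 Y96.2274 F1007
G1 X328.4429 Y32.5848 F1007
G1 X228.0520 Y100.6779 F1007
M5
G0 X327.2752 Y12.9845
M3 S485
G1 X295.9123 Y39.6183 F2208
G1 X311.5508 Y77.6766 F2208
G1 X352.5790 Y74.5640 F2208
G1 X362.2972 Y34.5821 F2208
G1 X327.2752 Y12.9845 F2208
M5
G0 X123.0077 Y24.4425
M3 S485
G1 X130.3226 Y119.9247 F2208
M5
G0 X0.0000 Y0.0000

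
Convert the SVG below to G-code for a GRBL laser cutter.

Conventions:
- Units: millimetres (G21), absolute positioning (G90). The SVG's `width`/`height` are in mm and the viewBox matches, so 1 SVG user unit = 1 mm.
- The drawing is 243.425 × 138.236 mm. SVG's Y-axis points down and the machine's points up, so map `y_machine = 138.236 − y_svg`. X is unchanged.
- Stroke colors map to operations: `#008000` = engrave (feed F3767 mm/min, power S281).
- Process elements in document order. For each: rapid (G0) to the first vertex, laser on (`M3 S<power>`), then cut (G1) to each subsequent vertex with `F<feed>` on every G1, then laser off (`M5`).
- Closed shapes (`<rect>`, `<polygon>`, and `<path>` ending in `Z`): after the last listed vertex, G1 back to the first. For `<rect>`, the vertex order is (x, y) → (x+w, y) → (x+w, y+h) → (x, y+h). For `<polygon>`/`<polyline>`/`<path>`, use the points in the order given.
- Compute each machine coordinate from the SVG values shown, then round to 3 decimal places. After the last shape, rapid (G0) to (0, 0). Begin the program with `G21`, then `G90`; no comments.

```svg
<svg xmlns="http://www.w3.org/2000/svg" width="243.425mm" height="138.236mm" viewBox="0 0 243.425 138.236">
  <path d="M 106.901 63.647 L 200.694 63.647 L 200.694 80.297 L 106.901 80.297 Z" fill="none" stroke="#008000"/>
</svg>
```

Since the viewBox matches the mm dimensions, user units are millimetres directly. The only transform is the Y-flip y_m = 138.236 − y_svg.

Shape 1 is a rectangle drawn with `<path>`. Its stroke #008000 means engrave at S281, F3767. After flipping Y the toolpath is (106.901,74.589) → (200.694,74.589) → (200.694,57.939) → (106.901,57.939) → (106.901,74.589), returning to the start.

G21
G90
G0 X106.901 Y74.589
M3 S281
G1 X200.694 Y74.589 F3767
G1 X200.694 Y57.939 F3767
G1 X106.901 Y57.939 F3767
G1 X106.901 Y74.589 F3767
M5
G0 X0.000 Y0.000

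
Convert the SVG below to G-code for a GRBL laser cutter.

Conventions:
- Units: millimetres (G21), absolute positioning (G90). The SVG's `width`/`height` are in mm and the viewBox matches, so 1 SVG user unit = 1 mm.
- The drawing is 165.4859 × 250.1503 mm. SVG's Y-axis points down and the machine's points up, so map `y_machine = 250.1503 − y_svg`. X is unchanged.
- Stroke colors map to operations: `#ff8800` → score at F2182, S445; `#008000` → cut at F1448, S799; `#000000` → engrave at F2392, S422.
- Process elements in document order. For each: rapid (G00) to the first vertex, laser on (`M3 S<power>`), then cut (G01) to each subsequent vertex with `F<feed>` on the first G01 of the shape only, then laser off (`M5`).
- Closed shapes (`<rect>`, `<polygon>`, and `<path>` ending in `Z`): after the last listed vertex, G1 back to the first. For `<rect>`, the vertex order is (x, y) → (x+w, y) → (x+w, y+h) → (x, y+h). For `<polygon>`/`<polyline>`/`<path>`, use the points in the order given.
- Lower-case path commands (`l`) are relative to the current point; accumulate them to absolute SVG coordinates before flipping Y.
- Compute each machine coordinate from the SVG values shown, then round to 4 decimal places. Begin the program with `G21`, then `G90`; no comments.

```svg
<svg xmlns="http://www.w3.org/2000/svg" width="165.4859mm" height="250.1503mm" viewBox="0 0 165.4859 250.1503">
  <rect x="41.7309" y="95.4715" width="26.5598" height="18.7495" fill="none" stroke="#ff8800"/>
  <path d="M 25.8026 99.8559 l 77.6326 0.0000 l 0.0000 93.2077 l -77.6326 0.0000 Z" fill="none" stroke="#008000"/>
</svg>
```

Since the viewBox matches the mm dimensions, user units are millimetres directly. The only transform is the Y-flip y_m = 250.1503 − y_svg.

Shape 1 is a rectangle drawn with `<rect>`. Its stroke #ff8800 means score at S445, F2182. After flipping Y the toolpath is (41.7309,154.6788) → (68.2907,154.6788) → (68.2907,135.9293) → (41.7309,135.9293) → (41.7309,154.6788), returning to the start.

Shape 2 is a rectangle drawn with `<path>`. Its stroke #008000 means cut at S799, F1448. After flipping Y the toolpath is (25.8026,150.2944) → (103.4352,150.2944) → (103.4352,57.0867) → (25.8026,57.0867) → (25.8026,150.2944), returning to the start.

G21
G90
G00 X41.7309 Y154.6788
M3 S445
G01 X68.2907 Y154.6788 F2182
G01 X68.2907 Y135.9293
G01 X41.7309 Y135.9293
G01 X41.7309 Y154.6788
M5
G00 X25.8026 Y150.2944
M3 S799
G01 X103.4352 Y150.2944 F1448
G01 X103.4352 Y57.0867
G01 X25.8026 Y57.0867
G01 X25.8026 Y150.2944
M5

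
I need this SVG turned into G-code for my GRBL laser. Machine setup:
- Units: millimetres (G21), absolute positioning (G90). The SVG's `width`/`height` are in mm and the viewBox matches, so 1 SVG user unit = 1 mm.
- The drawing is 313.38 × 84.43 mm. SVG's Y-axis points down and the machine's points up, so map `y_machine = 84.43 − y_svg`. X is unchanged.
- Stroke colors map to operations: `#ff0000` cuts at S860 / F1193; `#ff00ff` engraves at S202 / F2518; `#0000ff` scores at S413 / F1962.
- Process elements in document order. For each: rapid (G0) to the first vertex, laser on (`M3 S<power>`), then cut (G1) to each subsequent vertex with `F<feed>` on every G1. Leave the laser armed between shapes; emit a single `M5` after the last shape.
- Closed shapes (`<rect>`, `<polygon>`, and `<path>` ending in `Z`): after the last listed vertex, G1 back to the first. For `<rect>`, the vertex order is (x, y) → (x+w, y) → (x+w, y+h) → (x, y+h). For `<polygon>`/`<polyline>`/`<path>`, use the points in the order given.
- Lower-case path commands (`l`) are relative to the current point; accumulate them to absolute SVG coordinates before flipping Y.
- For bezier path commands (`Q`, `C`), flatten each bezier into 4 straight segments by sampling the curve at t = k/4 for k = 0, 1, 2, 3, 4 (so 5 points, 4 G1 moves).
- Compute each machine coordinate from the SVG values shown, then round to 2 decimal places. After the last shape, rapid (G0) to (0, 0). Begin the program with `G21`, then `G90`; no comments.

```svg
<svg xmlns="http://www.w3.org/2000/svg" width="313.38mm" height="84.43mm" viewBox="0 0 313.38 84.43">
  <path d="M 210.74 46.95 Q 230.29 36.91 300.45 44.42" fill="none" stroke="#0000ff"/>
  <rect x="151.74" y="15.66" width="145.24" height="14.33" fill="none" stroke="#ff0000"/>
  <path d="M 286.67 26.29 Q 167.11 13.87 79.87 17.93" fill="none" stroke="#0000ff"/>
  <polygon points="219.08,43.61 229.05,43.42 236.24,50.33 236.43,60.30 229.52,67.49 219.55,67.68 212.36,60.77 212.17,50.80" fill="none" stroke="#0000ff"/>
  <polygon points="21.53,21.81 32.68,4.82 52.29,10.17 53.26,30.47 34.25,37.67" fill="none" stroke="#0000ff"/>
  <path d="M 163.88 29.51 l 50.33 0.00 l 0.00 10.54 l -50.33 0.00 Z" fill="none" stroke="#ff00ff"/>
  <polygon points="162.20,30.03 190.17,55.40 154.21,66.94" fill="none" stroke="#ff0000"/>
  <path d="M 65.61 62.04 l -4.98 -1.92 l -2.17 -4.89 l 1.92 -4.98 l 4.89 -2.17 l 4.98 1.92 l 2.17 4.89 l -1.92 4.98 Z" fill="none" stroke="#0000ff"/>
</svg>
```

Since the viewBox matches the mm dimensions, user units are millimetres directly. The only transform is the Y-flip y_m = 84.43 − y_svg.

Shape 1 is a quadratic bezier drawn with `<path>`. Its stroke #0000ff means score at S413, F1962. After flipping Y the toolpath is (210.74,37.48) → (223.68,41.40) → (242.94,43.13) → (268.53,42.67) → (300.45,40.01).

Shape 2 is a rectangle drawn with `<rect>`. Its stroke #ff0000 means cut at S860, F1193. After flipping Y the toolpath is (151.74,68.77) → (296.98,68.77) → (296.98,54.44) → (151.74,54.44) → (151.74,68.77), returning to the start.

Shape 3 is a quadratic bezier drawn with `<path>`. Its stroke #0000ff means score at S413, F1962. After flipping Y the toolpath is (286.67,58.14) → (228.91,63.32) → (175.19,66.44) → (125.51,67.50) → (79.87,66.50).

Shape 4 is a regular polygon drawn with `<polygon>`. Its stroke #0000ff means score at S413, F1962. After flipping Y the toolpath is (219.08,40.82) → (229.05,41.01) → (236.24,34.10) → (236.43,24.13) → (229.52,16.94) → (219.55,16.75) → (212.36,23.66) → (212.17,33.63) → (219.08,40.82), returning to the start.

Shape 5 is a regular polygon drawn with `<polygon>`. Its stroke #0000ff means score at S413, F1962. After flipping Y the toolpath is (21.53,62.62) → (32.68,79.61) → (52.29,74.26) → (53.26,53.96) → (34.25,46.76) → (21.53,62.62), returning to the start.

Shape 6 is a rectangle drawn with `<path>`. Its stroke #ff00ff means engrave at S202, F2518. After flipping Y the toolpath is (163.88,54.92) → (214.21,54.92) → (214.21,44.38) → (163.88,44.38) → (163.88,54.92), returning to the start.

Shape 7 is a regular polygon drawn with `<polygon>`. Its stroke #ff0000 means cut at S860, F1193. After flipping Y the toolpath is (162.20,54.40) → (190.17,29.03) → (154.21,17.49) → (162.20,54.40), returning to the start.

Shape 8 is a regular polygon drawn with `<path>`. Its stroke #0000ff means score at S413, F1962. After flipping Y the toolpath is (65.61,22.39) → (60.63,24.31) → (58.46,29.20) → (60.38,34.18) → (65.27,36.35) → (70.25,34.43) → (72.42,29.54) → (70.50,24.56) → (65.61,22.39), returning to the start.

G21
G90
G0 X210.74 Y37.48
M3 S413
G1 X223.68 Y41.40 F1962
G1 X242.94 Y43.13 F1962
G1 X268.53 Y42.67 F1962
G1 X300.45 Y40.01 F1962
G0 X151.74 Y68.77
M3 S860
G1 X296.98 Y68.77 F1193
G1 X296.98 Y54.44 F1193
G1 X151.74 Y54.44 F1193
G1 X151.74 Y68.77 F1193
G0 X286.67 Y58.14
M3 S413
G1 X228.91 Y63.32 F1962
G1 X175.19 Y66.44 F1962
G1 X125.51 Y67.50 F1962
G1 X79.87 Y66.50 F1962
G0 X219.08 Y40.82
M3 S413
G1 X229.05 Y41.01 F1962
G1 X236.24 Y34.10 F1962
G1 X236.43 Y24.13 F1962
G1 X229.52 Y16.94 F1962
G1 X219.55 Y16.75 F1962
G1 X212.36 Y23.66 F1962
G1 X212.17 Y33.63 F1962
G1 X219.08 Y40.82 F1962
G0 X21.53 Y62.62
M3 S413
G1 X32.68 Y79.61 F1962
G1 X52.29 Y74.26 F1962
G1 X53.26 Y53.96 F1962
G1 X34.25 Y46.76 F1962
G1 X21.53 Y62.62 F1962
G0 X163.88 Y54.92
M3 S202
G1 X214.21 Y54.92 F2518
G1 X214.21 Y44.38 F2518
G1 X163.88 Y44.38 F2518
G1 X163.88 Y54.92 F2518
G0 X162.20 Y54.40
M3 S860
G1 X190.17 Y29.03 F1193
G1 X154.21 Y17.49 F1193
G1 X162.20 Y54.40 F1193
G0 X65.61 Y22.39
M3 S413
G1 X60.63 Y24.31 F1962
G1 X58.46 Y29.20 F1962
G1 X60.38 Y34.18 F1962
G1 X65.27 Y36.35 F1962
G1 X70.25 Y34.43 F1962
G1 X72.42 Y29.54 F1962
G1 X70.50 Y24.56 F1962
G1 X65.61 Y22.39 F1962
M5
G0 X0.00 Y0.00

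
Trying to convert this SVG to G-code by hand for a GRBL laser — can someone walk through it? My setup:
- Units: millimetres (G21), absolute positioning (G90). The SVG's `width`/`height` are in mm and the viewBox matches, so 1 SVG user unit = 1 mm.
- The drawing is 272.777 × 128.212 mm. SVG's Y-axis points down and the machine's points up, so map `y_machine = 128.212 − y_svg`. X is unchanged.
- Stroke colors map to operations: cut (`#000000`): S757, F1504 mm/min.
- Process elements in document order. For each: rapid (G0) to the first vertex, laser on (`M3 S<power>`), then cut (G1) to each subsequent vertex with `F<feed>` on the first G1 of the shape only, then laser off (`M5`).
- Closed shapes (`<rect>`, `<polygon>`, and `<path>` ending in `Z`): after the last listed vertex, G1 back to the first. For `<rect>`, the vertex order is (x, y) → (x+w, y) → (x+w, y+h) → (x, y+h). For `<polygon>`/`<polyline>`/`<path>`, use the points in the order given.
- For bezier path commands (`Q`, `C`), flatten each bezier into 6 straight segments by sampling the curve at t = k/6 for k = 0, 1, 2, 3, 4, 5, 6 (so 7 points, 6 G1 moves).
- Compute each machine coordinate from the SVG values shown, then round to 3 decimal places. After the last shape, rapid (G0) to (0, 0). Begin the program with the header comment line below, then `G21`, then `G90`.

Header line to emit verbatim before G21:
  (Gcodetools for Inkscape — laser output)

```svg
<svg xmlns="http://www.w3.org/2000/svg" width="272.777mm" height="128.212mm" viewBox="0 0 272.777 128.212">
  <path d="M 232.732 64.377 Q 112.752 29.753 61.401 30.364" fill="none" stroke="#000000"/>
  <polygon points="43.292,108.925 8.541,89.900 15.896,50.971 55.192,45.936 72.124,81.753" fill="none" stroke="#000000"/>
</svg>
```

(Gcodetools for Inkscape — laser output)
G21
G90
G0 X232.732 Y63.835
M3 S757
G1 X194.645 Y74.398 F1504
G1 X160.371 Y83.003
G1 X129.909 Y89.650
G1 X103.260 Y94.340
G1 X80.424 Y97.073
G1 X61.401 Y97.848
M5
G0 X43.292 Y19.287
M3 S757
G1 X8.541 Y38.312 F1504
G1 X15.896 Y77.241
G1 X55.192 Y82.276
G1 X72.124 Y46.459
G1 X43.292 Y19.287
M5
G0 X0.000 Y0.000

Since the viewBox matches the mm dimensions, user units are millimetres directly. The only transform is the Y-flip y_m = 128.212 − y_svg.

Shape 1 is a quadratic bezier drawn with `<path>`. Its stroke #000000 means cut at S757, F1504. After flipping Y the toolpath is (232.732,63.835) → (194.645,74.398) → (160.371,83.003) → (129.909,89.650) → (103.260,94.340) → (80.424,97.073) → (61.401,97.848).

Shape 2 is a regular polygon drawn with `<polygon>`. Its stroke #000000 means cut at S757, F1504. After flipping Y the toolpath is (43.292,19.287) → (8.541,38.312) → (15.896,77.241) → (55.192,82.276) → (72.124,46.459) → (43.292,19.287), returning to the start.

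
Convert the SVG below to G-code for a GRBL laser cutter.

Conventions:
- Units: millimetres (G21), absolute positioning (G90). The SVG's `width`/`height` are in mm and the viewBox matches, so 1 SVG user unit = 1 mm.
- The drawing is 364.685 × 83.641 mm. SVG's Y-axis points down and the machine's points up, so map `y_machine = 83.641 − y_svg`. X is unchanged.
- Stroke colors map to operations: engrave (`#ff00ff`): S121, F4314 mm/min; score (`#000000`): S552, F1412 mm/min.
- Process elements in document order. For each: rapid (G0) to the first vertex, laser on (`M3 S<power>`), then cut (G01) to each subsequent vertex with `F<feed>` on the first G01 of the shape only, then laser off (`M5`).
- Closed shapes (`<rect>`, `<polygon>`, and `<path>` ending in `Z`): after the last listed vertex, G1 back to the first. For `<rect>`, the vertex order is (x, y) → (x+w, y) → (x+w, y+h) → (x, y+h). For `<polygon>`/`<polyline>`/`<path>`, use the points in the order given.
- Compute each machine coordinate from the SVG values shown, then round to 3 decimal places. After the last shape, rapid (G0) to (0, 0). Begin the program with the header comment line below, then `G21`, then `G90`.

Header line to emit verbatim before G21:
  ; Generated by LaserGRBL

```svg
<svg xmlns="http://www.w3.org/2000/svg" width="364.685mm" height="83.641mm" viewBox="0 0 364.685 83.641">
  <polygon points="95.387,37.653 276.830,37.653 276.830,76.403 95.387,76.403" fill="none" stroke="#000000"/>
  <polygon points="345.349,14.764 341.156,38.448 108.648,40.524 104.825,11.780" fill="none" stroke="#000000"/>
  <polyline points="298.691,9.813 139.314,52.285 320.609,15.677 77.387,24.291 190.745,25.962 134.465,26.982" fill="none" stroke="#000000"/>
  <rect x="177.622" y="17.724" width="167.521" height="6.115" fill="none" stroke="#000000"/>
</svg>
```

1 u = 1 mm; y_m = 83.641 − y.

[1] `<polygon>` rectangle, #000000→score S552 F1412: (95.387,45.988) → (276.830,45.988) → (276.830,7.238) → (95.387,7.238) → (95.387,45.988) (closed)

[2] `<polygon>` closed polygon, #000000→score S552 F1412: (345.349,68.877) → (341.156,45.193) → (108.648,43.117) → (104.825,71.861) → (345.349,68.877) (closed)

[3] `<polyline>` open polyline, #000000→score S552 F1412: (298.691,73.828) → (139.314,31.356) → (320.609,67.964) → (77.387,59.350) → (190.745,57.679) → (134.465,56.659)

[4] `<rect>` rectangle, #000000→score S552 F1412: (177.622,65.917) → (345.143,65.917) → (345.143,59.802) → (177.622,59.802) → (177.622,65.917) (closed)

; Generated by LaserGRBL
G21
G90
G0 X95.387 Y45.988
M3 S552
G01 X276.830 Y45.988 F1412
G01 X276.830 Y7.238
G01 X95.387 Y7.238
G01 X95.387 Y45.988
M5
G0 X345.349 Y68.877
M3 S552
G01 X341.156 Y45.193 F1412
G01 X108.648 Y43.117
G01 X104.825 Y71.861
G01 X345.349 Y68.877
M5
G0 X298.691 Y73.828
M3 S552
G01 X139.314 Y31.356 F1412
G01 X320.609 Y67.964
G01 X77.387 Y59.350
G01 X190.745 Y57.679
G01 X134.465 Y56.659
M5
G0 X177.622 Y65.917
M3 S552
G01 X345.143 Y65.917 F1412
G01 X345.143 Y59.802
G01 X177.622 Y59.802
G01 X177.622 Y65.917
M5
G0 X0.000 Y0.000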